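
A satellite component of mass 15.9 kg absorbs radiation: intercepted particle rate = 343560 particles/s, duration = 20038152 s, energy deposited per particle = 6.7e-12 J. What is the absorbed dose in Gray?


Total energy deposited = rate * time * E_per
  = 343560 * 20038152 * 6.7e-12 = 46.1249 J
Dose = E_total / mass = 46.1249 / 15.9
Dose = 2.9009 Gy

2.9009 Gy


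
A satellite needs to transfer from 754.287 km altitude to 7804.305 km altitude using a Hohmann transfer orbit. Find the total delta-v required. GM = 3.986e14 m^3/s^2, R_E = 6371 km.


r1 = 7125.2870 km = 7.125287e+06 m
r2 = 14175.3050 km = 1.4175305e+07 m
dv1 = sqrt(mu/r1)*(sqrt(2*r2/(r1+r2)) - 1) = 1149.4361 m/s
dv2 = sqrt(mu/r2)*(1 - sqrt(2*r1/(r1+r2))) = 965.4326 m/s
total dv = |dv1| + |dv2| = 1149.4361 + 965.4326 = 2114.8687 m/s = 2.1149 km/s

2.1149 km/s


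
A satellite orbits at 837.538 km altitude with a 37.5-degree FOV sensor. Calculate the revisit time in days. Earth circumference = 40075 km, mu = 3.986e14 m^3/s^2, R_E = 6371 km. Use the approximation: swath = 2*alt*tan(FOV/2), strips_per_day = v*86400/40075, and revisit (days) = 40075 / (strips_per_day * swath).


swath = 2*837.538*tan(0.3272492) = 568.6117 km
v = sqrt(mu/r) = 7436.0971 m/s = 7.4361 km/s
strips/day = v*86400/40075 = 7.4361*86400/40075 = 16.0319
coverage/day = strips * swath = 16.0319 * 568.6117 = 9115.9312 km
revisit = 40075 / 9115.9312 = 4.3961 days

4.3961 days


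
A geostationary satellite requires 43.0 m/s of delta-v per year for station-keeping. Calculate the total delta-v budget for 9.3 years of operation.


dV = rate * years = 43.0 * 9.3
dV = 399.9000 m/s

399.9000 m/s


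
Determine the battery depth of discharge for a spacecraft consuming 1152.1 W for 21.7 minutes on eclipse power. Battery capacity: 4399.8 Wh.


E_used = P * t / 60 = 1152.1 * 21.7 / 60 = 416.6762 Wh
DOD = E_used / E_total * 100 = 416.6762 / 4399.8 * 100
DOD = 9.4703 %

9.4703 %


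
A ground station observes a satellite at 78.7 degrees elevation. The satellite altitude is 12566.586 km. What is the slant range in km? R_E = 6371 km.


h = 12566.586 km, el = 78.7 deg
d = -R_E*sin(el) + sqrt((R_E*sin(el))^2 + 2*R_E*h + h^2)
d = -6371.0000*sin(1.3736) + sqrt((6371.0000*0.9806147)^2 + 2*6371.0000*12566.586 + 12566.586^2)
d = 12648.8986 km

12648.8986 km


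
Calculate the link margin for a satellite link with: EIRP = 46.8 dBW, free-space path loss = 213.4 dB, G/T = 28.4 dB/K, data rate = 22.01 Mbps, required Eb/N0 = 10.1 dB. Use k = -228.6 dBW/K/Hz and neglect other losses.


C/N0 = EIRP - FSPL + G/T - k = 46.8 - 213.4 + 28.4 - (-228.6)
C/N0 = 90.4000 dB-Hz
R_b = 22.01 Mbps = 2.201e+07 bps -> 10*log10(R_b) = 73.4262 dB-Hz
Eb/N0 = C/N0 - 10*log10(R_b) = 90.4000 - 73.4262 = 16.9738 dB
Margin = Eb/N0 - Eb/N0_req = 16.9738 - 10.1 = 6.8738 dB (link closes)

6.8738 dB


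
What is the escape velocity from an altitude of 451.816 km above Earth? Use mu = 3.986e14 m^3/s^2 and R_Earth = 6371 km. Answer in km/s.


r = 6371.0 + 451.816 = 6822.8160 km = 6.822816e+06 m
v_esc = sqrt(2*mu/r) = sqrt(2*3.986e14 / 6.822816e+06)
v_esc = 10809.4057 m/s = 10.8094 km/s

10.8094 km/s


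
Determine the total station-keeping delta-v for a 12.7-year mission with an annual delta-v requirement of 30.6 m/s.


dV = rate * years = 30.6 * 12.7
dV = 388.6200 m/s

388.6200 m/s


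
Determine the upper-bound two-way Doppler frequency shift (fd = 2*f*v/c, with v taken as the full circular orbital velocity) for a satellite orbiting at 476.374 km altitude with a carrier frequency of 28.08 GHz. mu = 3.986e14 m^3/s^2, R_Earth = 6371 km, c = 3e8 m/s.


r = 6.847374e+06 m
v = sqrt(mu/r) = 7629.6853 m/s (worst-case radial velocity)
f = 28.08 GHz = 2.808e+10 Hz
fd = 2*f*v/c = 2*2.808e+10*7629.6853/3.0e+08
fd = 1.4282771e+06 Hz

1.4283e+06 Hz


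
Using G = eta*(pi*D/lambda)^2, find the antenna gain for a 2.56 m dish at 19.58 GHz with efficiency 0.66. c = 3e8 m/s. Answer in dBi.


lambda = c/f = 3e8 / 1.958e+10 = 0.01532176 m
G = eta*(pi*D/lambda)^2 = 0.66*(pi*2.56/0.01532176)^2
G = 181847.1408 (linear)
G = 10*log10(181847.1408) = 52.5971 dBi

52.5971 dBi


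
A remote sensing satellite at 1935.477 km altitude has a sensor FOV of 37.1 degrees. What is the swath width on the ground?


FOV = 37.1 deg = 0.6475172 rad
swath = 2 * alt * tan(FOV/2) = 2 * 1935.477 * tan(0.3237586)
swath = 2 * 1935.477 * 0.335566
swath = 1298.9604 km

1298.9604 km


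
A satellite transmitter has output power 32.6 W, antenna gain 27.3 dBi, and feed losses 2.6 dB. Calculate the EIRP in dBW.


Pt = 32.6 W = 15.1322 dBW
EIRP = Pt_dBW + Gt - losses = 15.1322 + 27.3 - 2.6 = 39.8322 dBW

39.8322 dBW


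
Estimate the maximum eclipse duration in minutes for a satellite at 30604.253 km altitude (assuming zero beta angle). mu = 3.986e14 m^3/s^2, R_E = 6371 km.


r = 36975.2530 km
T = 1179.3065 min
Eclipse fraction = arcsin(R_E/r)/pi = arcsin(6371.0000/36975.2530)/pi
= arcsin(0.1723044)/pi = 0.05512128
Eclipse duration = 0.05512128 * 1179.3065 = 65.0049 min

65.0049 minutes


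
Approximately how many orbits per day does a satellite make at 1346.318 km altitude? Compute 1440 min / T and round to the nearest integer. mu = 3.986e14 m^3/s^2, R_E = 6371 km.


r = 7.717318e+06 m
T = 2*pi*sqrt(r^3/mu) = 6747.0016 s = 112.4500 min
revs/day = 1440 / 112.4500 = 12.8057
Rounded: 13 revolutions per day

13 revolutions per day


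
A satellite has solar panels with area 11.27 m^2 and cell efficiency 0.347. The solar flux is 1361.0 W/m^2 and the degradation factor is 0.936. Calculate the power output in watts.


P = area * eta * S * degradation
P = 11.27 * 0.347 * 1361.0 * 0.936
P = 4981.8123 W

4981.8123 W


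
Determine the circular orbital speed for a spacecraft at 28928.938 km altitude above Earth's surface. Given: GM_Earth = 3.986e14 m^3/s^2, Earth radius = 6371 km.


r = R_E + alt = 6371.0 + 28928.938 = 35299.9380 km = 3.5299938e+07 m
v = sqrt(mu/r) = sqrt(3.986e14 / 3.5299938e+07) = 3360.3280 m/s = 3.3603 km/s

3.3603 km/s


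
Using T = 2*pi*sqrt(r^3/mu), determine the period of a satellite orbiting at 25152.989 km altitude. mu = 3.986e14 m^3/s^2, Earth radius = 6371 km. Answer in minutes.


r = 31523.9890 km = 3.1523989e+07 m
T = 2*pi*sqrt(r^3/mu) = 2*pi*sqrt(3.1327339e+22 / 3.986e14)
T = 55702.2800 s = 928.3713 min

928.3713 minutes


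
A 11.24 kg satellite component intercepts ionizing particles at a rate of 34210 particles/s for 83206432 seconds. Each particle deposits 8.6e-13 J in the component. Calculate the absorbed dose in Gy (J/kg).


Total energy deposited = rate * time * E_per
  = 34210 * 83206432 * 8.6e-13 = 2.4480 J
Dose = E_total / mass = 2.4480 / 11.24
Dose = 0.2177921 Gy

0.2178 Gy


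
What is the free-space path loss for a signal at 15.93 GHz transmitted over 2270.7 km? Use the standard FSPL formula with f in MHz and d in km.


f = 15.93 GHz = 15930.0000 MHz
d = 2270.7 km
FSPL = 32.44 + 20*log10(15930.0000) + 20*log10(2270.7)
FSPL = 32.44 + 84.0443 + 67.1232
FSPL = 183.6075 dB

183.6075 dB


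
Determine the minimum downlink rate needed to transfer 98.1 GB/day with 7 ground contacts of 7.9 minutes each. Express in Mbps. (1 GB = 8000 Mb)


total contact time = 7 * 7.9 * 60 = 3318.0000 s
data = 98.1 GB = 784800.0000 Mb
rate = 784800.0000 / 3318.0000 = 236.5280 Mbps

236.5280 Mbps


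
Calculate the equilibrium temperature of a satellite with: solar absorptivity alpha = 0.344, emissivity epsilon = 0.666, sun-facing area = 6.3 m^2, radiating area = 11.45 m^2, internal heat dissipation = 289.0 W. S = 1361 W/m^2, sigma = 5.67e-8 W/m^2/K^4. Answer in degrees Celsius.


Numerator = alpha*S*A_sun + Q_int = 0.344*1361*6.3 + 289.0 = 3238.5592 W
Denominator = eps*sigma*A_rad = 0.666*5.67e-8*11.45 = 4.3237719e-07 W/K^4
T^4 = 7.490125e+09 K^4
T = 294.1862 K = 21.0362 C

21.0362 degrees Celsius


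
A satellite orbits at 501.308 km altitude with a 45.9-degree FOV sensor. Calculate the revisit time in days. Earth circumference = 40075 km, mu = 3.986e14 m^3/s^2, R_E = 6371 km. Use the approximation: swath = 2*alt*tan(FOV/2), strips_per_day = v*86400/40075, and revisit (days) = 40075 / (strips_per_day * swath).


swath = 2*501.308*tan(0.4005531) = 424.5530 km
v = sqrt(mu/r) = 7615.8317 m/s = 7.6158 km/s
strips/day = v*86400/40075 = 7.6158*86400/40075 = 16.4194
coverage/day = strips * swath = 16.4194 * 424.5530 = 6970.9103 km
revisit = 40075 / 6970.9103 = 5.7489 days

5.7489 days


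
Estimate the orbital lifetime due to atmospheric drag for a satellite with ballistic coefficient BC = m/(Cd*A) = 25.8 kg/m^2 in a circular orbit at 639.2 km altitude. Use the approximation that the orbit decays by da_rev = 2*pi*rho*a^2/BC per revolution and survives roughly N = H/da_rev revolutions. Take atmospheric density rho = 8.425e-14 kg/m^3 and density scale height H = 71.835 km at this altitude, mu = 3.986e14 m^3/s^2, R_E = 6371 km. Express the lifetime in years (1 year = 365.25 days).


a = R_E + alt = 7010.2000 km = 7.0102e+06 m
da_rev = 2*pi*rho*a^2/BC = 2*pi*8.425e-14*(7.0102e+06)^2/25.8 = 1.008303 m per revolution
N = H/da_rev = 71835.0000 m / 1.008303 m = 71243.4935 revolutions
P = 2*pi*sqrt(a^3/mu) = 5841.2640 s
lifetime = N*P = 71243.4935 * 5841.2640 = 4.1615205e+08 s = 4816.5747 days
years = 4816.5747 / 365.25 = 13.1871 years

13.1871 years


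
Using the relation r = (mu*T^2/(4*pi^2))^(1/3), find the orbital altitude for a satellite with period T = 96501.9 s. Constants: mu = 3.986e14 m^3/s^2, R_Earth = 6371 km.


T = 96501.9 s
r = (mu*T^2/(4*pi^2))^(1/3) = (3.986e14 * 96501.9^2 / (4*pi^2))^(1/3)
r = 4.5472597e+07 m = 45472.5974 km
alt = r - R_E = 45472.5974 - 6371 = 39101.5974 km

39101.5974 km


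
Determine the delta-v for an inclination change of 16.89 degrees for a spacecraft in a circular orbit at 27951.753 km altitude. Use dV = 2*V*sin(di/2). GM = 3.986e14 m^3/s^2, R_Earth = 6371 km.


r = 34322.7530 km = 3.4322753e+07 m
V = sqrt(mu/r) = 3407.8274 m/s
di = 16.89 deg = 0.2947861 rad
dV = 2*V*sin(di/2) = 2*3407.8274*sin(0.1473931)
dV = 1000.9468 m/s = 1.0009 km/s

1.0009 km/s


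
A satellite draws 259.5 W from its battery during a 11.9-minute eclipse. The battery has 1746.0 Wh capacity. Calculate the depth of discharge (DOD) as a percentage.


E_used = P * t / 60 = 259.5 * 11.9 / 60 = 51.4675 Wh
DOD = E_used / E_total * 100 = 51.4675 / 1746.0 * 100
DOD = 2.9477 %

2.9477 %


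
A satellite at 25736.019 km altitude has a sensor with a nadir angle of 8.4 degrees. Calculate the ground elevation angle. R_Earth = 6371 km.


r = R_E + alt = 32107.0190 km
Law of sines in the satellite / Earth-center / ground-point triangle:
  sin(nadir)/R_E = sin(90 + el)/r  =>  cos(el) = (r/R_E)*sin(nadir)
cos(el) = (32107.0190 / 6371.0000) * sin(8.4 deg) = 0.7361938
el = arccos(0.7361938) = 42.5918 deg
(Earth-central angle = 90 - nadir - el = 39.0082 deg)

42.5918 degrees


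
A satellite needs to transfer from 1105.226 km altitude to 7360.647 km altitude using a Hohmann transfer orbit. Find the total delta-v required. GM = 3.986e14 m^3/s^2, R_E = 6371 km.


r1 = 7476.2260 km = 7.476226e+06 m
r2 = 13731.6470 km = 1.3731647e+07 m
dv1 = sqrt(mu/r1)*(sqrt(2*r2/(r1+r2)) - 1) = 1007.3651 m/s
dv2 = sqrt(mu/r2)*(1 - sqrt(2*r1/(r1+r2))) = 863.8280 m/s
total dv = |dv1| + |dv2| = 1007.3651 + 863.8280 = 1871.1931 m/s = 1.8712 km/s

1.8712 km/s


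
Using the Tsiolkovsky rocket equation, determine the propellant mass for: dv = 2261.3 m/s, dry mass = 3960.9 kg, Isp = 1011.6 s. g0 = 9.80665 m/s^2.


ve = Isp * g0 = 1011.6 * 9.80665 = 9920.407140 m/s
mass ratio = exp(dv/ve) = exp(2261.3/9920.407140) = 1.25601533
m_prop = m_dry * (mr - 1) = 3960.9 * (1.25601533 - 1)
m_prop = 1014.0511 kg

1014.0511 kg


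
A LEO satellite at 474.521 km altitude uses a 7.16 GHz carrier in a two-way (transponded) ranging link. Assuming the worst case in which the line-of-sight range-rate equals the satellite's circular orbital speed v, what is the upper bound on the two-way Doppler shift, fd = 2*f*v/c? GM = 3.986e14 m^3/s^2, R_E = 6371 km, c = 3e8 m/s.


r = 6.845521e+06 m
v = sqrt(mu/r) = 7630.7178 m/s (worst-case radial velocity)
f = 7.16 GHz = 7.16e+09 Hz
fd = 2*f*v/c = 2*7.16e+09*7630.7178/3.0e+08
fd = 364239.5971 Hz

364239.5971 Hz


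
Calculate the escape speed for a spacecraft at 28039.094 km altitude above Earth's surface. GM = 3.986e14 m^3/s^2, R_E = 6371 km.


r = 6371.0 + 28039.094 = 34410.0940 km = 3.4410094e+07 m
v_esc = sqrt(2*mu/r) = sqrt(2*3.986e14 / 3.4410094e+07)
v_esc = 4813.2754 m/s = 4.8133 km/s

4.8133 km/s


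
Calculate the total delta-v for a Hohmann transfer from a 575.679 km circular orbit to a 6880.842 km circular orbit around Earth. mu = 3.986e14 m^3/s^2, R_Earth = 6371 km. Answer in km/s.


r1 = 6946.6790 km = 6.946679e+06 m
r2 = 13251.8420 km = 1.3251842e+07 m
dv1 = sqrt(mu/r1)*(sqrt(2*r2/(r1+r2)) - 1) = 1102.1208 m/s
dv2 = sqrt(mu/r2)*(1 - sqrt(2*r1/(r1+r2))) = 935.8533 m/s
total dv = |dv1| + |dv2| = 1102.1208 + 935.8533 = 2037.9741 m/s = 2.0380 km/s

2.0380 km/s


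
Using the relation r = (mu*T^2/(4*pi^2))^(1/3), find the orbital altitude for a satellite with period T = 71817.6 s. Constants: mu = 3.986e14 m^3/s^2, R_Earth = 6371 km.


T = 71817.6 s
r = (mu*T^2/(4*pi^2))^(1/3) = (3.986e14 * 71817.6^2 / (4*pi^2))^(1/3)
r = 3.7343336e+07 m = 37343.3359 km
alt = r - R_E = 37343.3359 - 6371 = 30972.3359 km

30972.3359 km


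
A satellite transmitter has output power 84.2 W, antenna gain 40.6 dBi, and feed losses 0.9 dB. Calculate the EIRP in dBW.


Pt = 84.2 W = 19.2531 dBW
EIRP = Pt_dBW + Gt - losses = 19.2531 + 40.6 - 0.9 = 58.9531 dBW

58.9531 dBW


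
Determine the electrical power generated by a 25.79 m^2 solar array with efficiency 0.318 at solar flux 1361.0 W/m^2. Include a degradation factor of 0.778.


P = area * eta * S * degradation
P = 25.79 * 0.318 * 1361.0 * 0.778
P = 8683.9274 W

8683.9274 W


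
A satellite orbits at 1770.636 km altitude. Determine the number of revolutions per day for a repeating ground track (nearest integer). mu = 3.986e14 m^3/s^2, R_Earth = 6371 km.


r = 8.141636e+06 m
T = 2*pi*sqrt(r^3/mu) = 7311.0330 s = 121.8505 min
revs/day = 1440 / 121.8505 = 11.8178
Rounded: 12 revolutions per day

12 revolutions per day


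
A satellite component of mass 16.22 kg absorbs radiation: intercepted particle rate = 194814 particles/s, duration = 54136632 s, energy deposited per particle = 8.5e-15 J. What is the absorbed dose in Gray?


Total energy deposited = rate * time * E_per
  = 194814 * 54136632 * 8.5e-15 = 0.08964588 J
Dose = E_total / mass = 0.08964588 / 16.22
Dose = 0.005526873 Gy

0.0055 Gy


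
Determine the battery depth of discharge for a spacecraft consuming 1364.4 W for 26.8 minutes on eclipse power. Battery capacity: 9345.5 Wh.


E_used = P * t / 60 = 1364.4 * 26.8 / 60 = 609.4320 Wh
DOD = E_used / E_total * 100 = 609.4320 / 9345.5 * 100
DOD = 6.5211 %

6.5211 %


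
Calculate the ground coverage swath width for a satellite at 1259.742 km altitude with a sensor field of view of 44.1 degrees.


FOV = 44.1 deg = 0.7696902 rad
swath = 2 * alt * tan(FOV/2) = 2 * 1259.742 * tan(0.3848451)
swath = 2 * 1259.742 * 0.4050417
swath = 1020.4961 km

1020.4961 km


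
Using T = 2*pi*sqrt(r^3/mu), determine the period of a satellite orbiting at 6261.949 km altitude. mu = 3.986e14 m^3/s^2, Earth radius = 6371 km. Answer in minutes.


r = 12632.9490 km = 1.2632949e+07 m
T = 2*pi*sqrt(r^3/mu) = 2*pi*sqrt(2.01611e+21 / 3.986e14)
T = 14130.8516 s = 235.5142 min

235.5142 minutes


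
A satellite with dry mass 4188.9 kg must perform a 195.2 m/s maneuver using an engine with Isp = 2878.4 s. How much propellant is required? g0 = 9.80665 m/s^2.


ve = Isp * g0 = 2878.4 * 9.80665 = 28227.461360 m/s
mass ratio = exp(dv/ve) = exp(195.2/28227.461360) = 1.00693922
m_prop = m_dry * (mr - 1) = 4188.9 * (1.00693922 - 1)
m_prop = 29.0677 kg

29.0677 kg


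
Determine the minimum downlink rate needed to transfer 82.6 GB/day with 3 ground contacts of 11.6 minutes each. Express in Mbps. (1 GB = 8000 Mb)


total contact time = 3 * 11.6 * 60 = 2088.0000 s
data = 82.6 GB = 660800.0000 Mb
rate = 660800.0000 / 2088.0000 = 316.4751 Mbps

316.4751 Mbps


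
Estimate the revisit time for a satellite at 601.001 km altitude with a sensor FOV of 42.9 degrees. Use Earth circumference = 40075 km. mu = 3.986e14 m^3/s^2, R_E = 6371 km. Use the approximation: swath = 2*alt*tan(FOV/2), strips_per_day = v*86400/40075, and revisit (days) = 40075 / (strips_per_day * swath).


swath = 2*601.001*tan(0.3743731) = 472.2699 km
v = sqrt(mu/r) = 7561.1861 m/s = 7.5612 km/s
strips/day = v*86400/40075 = 7.5612*86400/40075 = 16.3016
coverage/day = strips * swath = 16.3016 * 472.2699 = 7698.7532 km
revisit = 40075 / 7698.7532 = 5.2054 days

5.2054 days


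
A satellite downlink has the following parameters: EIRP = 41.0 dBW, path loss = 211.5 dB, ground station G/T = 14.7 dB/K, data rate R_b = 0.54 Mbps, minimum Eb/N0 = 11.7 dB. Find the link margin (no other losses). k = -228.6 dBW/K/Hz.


C/N0 = EIRP - FSPL + G/T - k = 41.0 - 211.5 + 14.7 - (-228.6)
C/N0 = 72.8000 dB-Hz
R_b = 0.54 Mbps = 540000.0000 bps -> 10*log10(R_b) = 57.3239 dB-Hz
Eb/N0 = C/N0 - 10*log10(R_b) = 72.8000 - 57.3239 = 15.4761 dB
Margin = Eb/N0 - Eb/N0_req = 15.4761 - 11.7 = 3.7761 dB (link closes)

3.7761 dB


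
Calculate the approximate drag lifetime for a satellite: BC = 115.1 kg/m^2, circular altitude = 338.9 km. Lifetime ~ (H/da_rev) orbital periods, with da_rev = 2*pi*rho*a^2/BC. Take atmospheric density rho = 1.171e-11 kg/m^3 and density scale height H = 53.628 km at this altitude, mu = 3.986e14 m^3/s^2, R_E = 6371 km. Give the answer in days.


a = R_E + alt = 6709.9000 km = 6.7099e+06 m
da_rev = 2*pi*rho*a^2/BC = 2*pi*1.171e-11*(6.7099e+06)^2/115.1 = 28.780182 m per revolution
N = H/da_rev = 53628.0000 m / 28.780182 m = 1863.3656 revolutions
P = 2*pi*sqrt(a^3/mu) = 5469.9744 s
lifetime = N*P = 1863.3656 * 5469.9744 = 1.0192562e+07 s = 117.9695 days

117.9695 days


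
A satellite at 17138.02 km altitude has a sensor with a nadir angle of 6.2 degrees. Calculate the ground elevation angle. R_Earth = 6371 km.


r = R_E + alt = 23509.0200 km
Law of sines in the satellite / Earth-center / ground-point triangle:
  sin(nadir)/R_E = sin(90 + el)/r  =>  cos(el) = (r/R_E)*sin(nadir)
cos(el) = (23509.0200 / 6371.0000) * sin(6.2 deg) = 0.3985181
el = arccos(0.3985181) = 66.5144 deg
(Earth-central angle = 90 - nadir - el = 17.2856 deg)

66.5144 degrees


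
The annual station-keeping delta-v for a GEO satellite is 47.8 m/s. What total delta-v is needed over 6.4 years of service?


dV = rate * years = 47.8 * 6.4
dV = 305.9200 m/s

305.9200 m/s


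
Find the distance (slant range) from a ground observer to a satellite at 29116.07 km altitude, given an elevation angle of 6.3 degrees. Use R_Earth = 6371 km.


h = 29116.07 km, el = 6.3 deg
d = -R_E*sin(el) + sqrt((R_E*sin(el))^2 + 2*R_E*h + h^2)
d = -6371.0000*sin(0.1099557) + sqrt((6371.0000*0.1097343)^2 + 2*6371.0000*29116.07 + 29116.07^2)
d = 34218.3749 km

34218.3749 km


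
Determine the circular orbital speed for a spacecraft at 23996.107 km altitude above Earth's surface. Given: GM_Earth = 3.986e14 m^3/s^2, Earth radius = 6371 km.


r = R_E + alt = 6371.0 + 23996.107 = 30367.1070 km = 3.0367107e+07 m
v = sqrt(mu/r) = sqrt(3.986e14 / 3.0367107e+07) = 3622.9883 m/s = 3.6230 km/s

3.6230 km/s


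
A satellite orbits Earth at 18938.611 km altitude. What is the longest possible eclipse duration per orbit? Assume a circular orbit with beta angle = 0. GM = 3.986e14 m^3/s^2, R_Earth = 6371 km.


r = 25309.6110 km
T = 667.8642 min
Eclipse fraction = arcsin(R_E/r)/pi = arcsin(6371.0000/25309.6110)/pi
= arcsin(0.2517226)/pi = 0.08099704
Eclipse duration = 0.08099704 * 667.8642 = 54.0950 min

54.0950 minutes


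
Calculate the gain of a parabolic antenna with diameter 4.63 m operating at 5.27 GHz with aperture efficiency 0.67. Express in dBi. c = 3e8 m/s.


lambda = c/f = 3e8 / 5.27e+09 = 0.056926 m
G = eta*(pi*D/lambda)^2 = 0.67*(pi*4.63/0.056926)^2
G = 43743.6735 (linear)
G = 10*log10(43743.6735) = 46.4092 dBi

46.4092 dBi


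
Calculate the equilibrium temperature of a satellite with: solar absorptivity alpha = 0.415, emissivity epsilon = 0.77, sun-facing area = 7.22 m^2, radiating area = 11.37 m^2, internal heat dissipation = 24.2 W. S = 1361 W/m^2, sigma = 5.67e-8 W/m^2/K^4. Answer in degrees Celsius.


Numerator = alpha*S*A_sun + Q_int = 0.415*1361*7.22 + 24.2 = 4102.1643 W
Denominator = eps*sigma*A_rad = 0.77*5.67e-8*11.37 = 4.9640283e-07 W/K^4
T^4 = 8.2637811e+09 K^4
T = 301.5051 K = 28.3551 C

28.3551 degrees Celsius


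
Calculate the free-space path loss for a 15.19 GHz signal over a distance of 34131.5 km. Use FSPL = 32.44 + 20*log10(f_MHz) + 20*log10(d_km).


f = 15.19 GHz = 15190.0000 MHz
d = 34131.5 km
FSPL = 32.44 + 20*log10(15190.0000) + 20*log10(34131.5)
FSPL = 32.44 + 83.6312 + 90.6631
FSPL = 206.7343 dB

206.7343 dB


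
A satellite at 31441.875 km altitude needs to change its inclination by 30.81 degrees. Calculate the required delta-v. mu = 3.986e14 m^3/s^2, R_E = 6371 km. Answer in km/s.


r = 37812.8750 km = 3.7812875e+07 m
V = sqrt(mu/r) = 3246.7496 m/s
di = 30.81 deg = 0.5377359 rad
dV = 2*V*sin(di/2) = 2*3246.7496*sin(0.268868)
dV = 1724.9348 m/s = 1.7249 km/s

1.7249 km/s


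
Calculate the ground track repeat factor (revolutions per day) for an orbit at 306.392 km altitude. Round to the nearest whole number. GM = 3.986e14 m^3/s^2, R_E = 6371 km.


r = 6.677392e+06 m
T = 2*pi*sqrt(r^3/mu) = 5430.2713 s = 90.5045 min
revs/day = 1440 / 90.5045 = 15.9108
Rounded: 16 revolutions per day

16 revolutions per day


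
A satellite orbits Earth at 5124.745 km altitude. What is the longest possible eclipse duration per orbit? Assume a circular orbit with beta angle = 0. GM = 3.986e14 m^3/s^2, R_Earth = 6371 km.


r = 11495.7450 km
T = 204.4399 min
Eclipse fraction = arcsin(R_E/r)/pi = arcsin(6371.0000/11495.7450)/pi
= arcsin(0.5542051)/pi = 0.1869777
Eclipse duration = 0.1869777 * 204.4399 = 38.2257 min

38.2257 minutes


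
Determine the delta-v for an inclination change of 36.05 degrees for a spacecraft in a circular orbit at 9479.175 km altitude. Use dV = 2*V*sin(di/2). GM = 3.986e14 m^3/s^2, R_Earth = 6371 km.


r = 15850.1750 km = 1.5850175e+07 m
V = sqrt(mu/r) = 5014.7769 m/s
di = 36.05 deg = 0.6291912 rad
dV = 2*V*sin(di/2) = 2*5014.7769*sin(0.3145956)
dV = 3103.4643 m/s = 3.1035 km/s

3.1035 km/s


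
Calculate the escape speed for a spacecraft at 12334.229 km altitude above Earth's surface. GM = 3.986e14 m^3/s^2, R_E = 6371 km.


r = 6371.0 + 12334.229 = 18705.2290 km = 1.8705229e+07 m
v_esc = sqrt(2*mu/r) = sqrt(2*3.986e14 / 1.8705229e+07)
v_esc = 6528.3305 m/s = 6.5283 km/s

6.5283 km/s


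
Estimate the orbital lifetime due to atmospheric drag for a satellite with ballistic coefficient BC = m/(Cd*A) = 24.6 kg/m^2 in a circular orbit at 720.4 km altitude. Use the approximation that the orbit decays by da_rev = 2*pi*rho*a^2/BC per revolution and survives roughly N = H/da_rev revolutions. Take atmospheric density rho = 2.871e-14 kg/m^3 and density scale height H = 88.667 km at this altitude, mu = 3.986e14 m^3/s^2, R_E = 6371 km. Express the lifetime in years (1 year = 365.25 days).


a = R_E + alt = 7091.4000 km = 7.0914e+06 m
da_rev = 2*pi*rho*a^2/BC = 2*pi*2.871e-14*(7.0914e+06)^2/24.6 = 0.368758398 m per revolution
N = H/da_rev = 88667.0000 m / 0.368758398 m = 240447.4052 revolutions
P = 2*pi*sqrt(a^3/mu) = 5943.0474 s
lifetime = N*P = 240447.4052 * 5943.0474 = 1.4289903e+09 s = 16539.2400 days
years = 16539.2400 / 365.25 = 45.2820 years

45.2820 years


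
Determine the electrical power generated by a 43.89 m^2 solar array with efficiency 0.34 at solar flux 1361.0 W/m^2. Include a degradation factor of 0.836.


P = area * eta * S * degradation
P = 43.89 * 0.34 * 1361.0 * 0.836
P = 16978.8746 W

16978.8746 W


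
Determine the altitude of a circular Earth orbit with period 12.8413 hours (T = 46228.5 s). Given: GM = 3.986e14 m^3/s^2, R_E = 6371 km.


T = 46228.5 s
r = (mu*T^2/(4*pi^2))^(1/3) = (3.986e14 * 46228.5^2 / (4*pi^2))^(1/3)
r = 2.7839775e+07 m = 27839.7750 km
alt = r - R_E = 27839.7750 - 6371 = 21468.7750 km

21468.7750 km


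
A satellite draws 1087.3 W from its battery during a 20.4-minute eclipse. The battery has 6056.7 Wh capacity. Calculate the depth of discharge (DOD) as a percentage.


E_used = P * t / 60 = 1087.3 * 20.4 / 60 = 369.6820 Wh
DOD = E_used / E_total * 100 = 369.6820 / 6056.7 * 100
DOD = 6.1037 %

6.1037 %


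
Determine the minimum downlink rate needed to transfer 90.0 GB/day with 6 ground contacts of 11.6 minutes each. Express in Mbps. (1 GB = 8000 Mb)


total contact time = 6 * 11.6 * 60 = 4176.0000 s
data = 90.0 GB = 720000.0000 Mb
rate = 720000.0000 / 4176.0000 = 172.4138 Mbps

172.4138 Mbps


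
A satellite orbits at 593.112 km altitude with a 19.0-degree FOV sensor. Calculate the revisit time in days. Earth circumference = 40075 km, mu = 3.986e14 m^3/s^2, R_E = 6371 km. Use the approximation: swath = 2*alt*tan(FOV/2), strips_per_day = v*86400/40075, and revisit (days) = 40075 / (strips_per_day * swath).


swath = 2*593.112*tan(0.1658063) = 198.5058 km
v = sqrt(mu/r) = 7565.4676 m/s = 7.5655 km/s
strips/day = v*86400/40075 = 7.5655*86400/40075 = 16.3108
coverage/day = strips * swath = 16.3108 * 198.5058 = 3237.7941 km
revisit = 40075 / 3237.7941 = 12.3773 days

12.3773 days


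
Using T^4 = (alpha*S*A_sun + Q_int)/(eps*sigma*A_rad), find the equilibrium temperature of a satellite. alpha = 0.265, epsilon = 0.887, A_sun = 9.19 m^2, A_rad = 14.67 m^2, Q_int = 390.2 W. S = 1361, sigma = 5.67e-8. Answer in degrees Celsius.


Numerator = alpha*S*A_sun + Q_int = 0.265*1361*9.19 + 390.2 = 3704.7114 W
Denominator = eps*sigma*A_rad = 0.887*5.67e-8*14.67 = 7.3779684e-07 W/K^4
T^4 = 5.0213163e+09 K^4
T = 266.1978 K = -6.9522 C

-6.9522 degrees Celsius


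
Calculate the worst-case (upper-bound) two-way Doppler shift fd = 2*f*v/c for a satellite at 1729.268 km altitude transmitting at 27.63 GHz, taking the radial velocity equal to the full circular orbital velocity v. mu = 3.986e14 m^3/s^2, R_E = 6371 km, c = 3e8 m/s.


r = 8.100268e+06 m
v = sqrt(mu/r) = 7014.8591 m/s (worst-case radial velocity)
f = 27.63 GHz = 2.763e+10 Hz
fd = 2*f*v/c = 2*2.763e+10*7014.8591/3.0e+08
fd = 1.292137e+06 Hz

1.2921e+06 Hz


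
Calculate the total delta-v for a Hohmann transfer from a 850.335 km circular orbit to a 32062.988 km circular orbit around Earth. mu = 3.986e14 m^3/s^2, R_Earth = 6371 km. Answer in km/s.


r1 = 7221.3350 km = 7.221335e+06 m
r2 = 38433.9880 km = 3.8433988e+07 m
dv1 = sqrt(mu/r1)*(sqrt(2*r2/(r1+r2)) - 1) = 2210.7139 m/s
dv2 = sqrt(mu/r2)*(1 - sqrt(2*r1/(r1+r2))) = 1409.1142 m/s
total dv = |dv1| + |dv2| = 2210.7139 + 1409.1142 = 3619.8281 m/s = 3.6198 km/s

3.6198 km/s


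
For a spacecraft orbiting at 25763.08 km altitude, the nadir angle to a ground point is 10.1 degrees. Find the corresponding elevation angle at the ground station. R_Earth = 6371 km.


r = R_E + alt = 32134.0800 km
Law of sines in the satellite / Earth-center / ground-point triangle:
  sin(nadir)/R_E = sin(90 + el)/r  =>  cos(el) = (r/R_E)*sin(nadir)
cos(el) = (32134.0800 / 6371.0000) * sin(10.1 deg) = 0.8845155
el = arccos(0.8845155) = 27.8080 deg
(Earth-central angle = 90 - nadir - el = 52.0920 deg)

27.8080 degrees


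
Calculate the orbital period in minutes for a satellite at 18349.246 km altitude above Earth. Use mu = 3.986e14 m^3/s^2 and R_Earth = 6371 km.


r = 24720.2460 km = 2.4720246e+07 m
T = 2*pi*sqrt(r^3/mu) = 2*pi*sqrt(1.5106309e+22 / 3.986e14)
T = 38680.3507 s = 644.6725 min

644.6725 minutes


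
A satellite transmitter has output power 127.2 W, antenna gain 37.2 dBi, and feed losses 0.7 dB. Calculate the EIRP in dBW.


Pt = 127.2 W = 21.0449 dBW
EIRP = Pt_dBW + Gt - losses = 21.0449 + 37.2 - 0.7 = 57.5449 dBW

57.5449 dBW


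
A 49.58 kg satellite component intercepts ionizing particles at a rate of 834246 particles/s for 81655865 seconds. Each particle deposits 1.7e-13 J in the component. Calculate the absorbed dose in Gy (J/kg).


Total energy deposited = rate * time * E_per
  = 834246 * 81655865 * 1.7e-13 = 11.5806 J
Dose = E_total / mass = 11.5806 / 49.58
Dose = 0.2335737 Gy

0.2336 Gy


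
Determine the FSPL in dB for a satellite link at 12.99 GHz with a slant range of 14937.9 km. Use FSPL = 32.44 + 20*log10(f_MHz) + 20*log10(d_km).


f = 12.99 GHz = 12990.0000 MHz
d = 14937.9 km
FSPL = 32.44 + 20*log10(12990.0000) + 20*log10(14937.9)
FSPL = 32.44 + 82.2722 + 83.4858
FSPL = 198.1980 dB

198.1980 dB


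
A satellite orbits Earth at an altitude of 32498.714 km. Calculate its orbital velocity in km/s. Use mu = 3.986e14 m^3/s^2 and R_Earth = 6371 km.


r = R_E + alt = 6371.0 + 32498.714 = 38869.7140 km = 3.8869714e+07 m
v = sqrt(mu/r) = sqrt(3.986e14 / 3.8869714e+07) = 3202.3071 m/s = 3.2023 km/s

3.2023 km/s


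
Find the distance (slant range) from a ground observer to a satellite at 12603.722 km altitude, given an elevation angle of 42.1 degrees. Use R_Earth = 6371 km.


h = 12603.722 km, el = 42.1 deg
d = -R_E*sin(el) + sqrt((R_E*sin(el))^2 + 2*R_E*h + h^2)
d = -6371.0000*sin(0.7347836) + sqrt((6371.0000*0.6704266)^2 + 2*6371.0000*12603.722 + 12603.722^2)
d = 14105.1735 km

14105.1735 km


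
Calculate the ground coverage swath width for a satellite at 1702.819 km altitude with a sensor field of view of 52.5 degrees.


FOV = 52.5 deg = 0.9162979 rad
swath = 2 * alt * tan(FOV/2) = 2 * 1702.819 * tan(0.4581489)
swath = 2 * 1702.819 * 0.4931454
swath = 1679.4748 km

1679.4748 km


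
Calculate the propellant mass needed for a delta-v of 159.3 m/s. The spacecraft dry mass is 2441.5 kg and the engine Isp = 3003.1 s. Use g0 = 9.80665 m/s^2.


ve = Isp * g0 = 3003.1 * 9.80665 = 29450.350615 m/s
mass ratio = exp(dv/ve) = exp(159.3/29450.350615) = 1.00542376
m_prop = m_dry * (mr - 1) = 2441.5 * (1.00542376 - 1)
m_prop = 13.2421 kg

13.2421 kg


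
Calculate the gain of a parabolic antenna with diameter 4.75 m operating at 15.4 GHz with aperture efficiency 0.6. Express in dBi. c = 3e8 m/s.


lambda = c/f = 3e8 / 1.54e+10 = 0.01948052 m
G = eta*(pi*D/lambda)^2 = 0.6*(pi*4.75/0.01948052)^2
G = 352076.5884 (linear)
G = 10*log10(352076.5884) = 55.4664 dBi

55.4664 dBi


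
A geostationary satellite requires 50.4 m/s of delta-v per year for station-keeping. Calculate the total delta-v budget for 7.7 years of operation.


dV = rate * years = 50.4 * 7.7
dV = 388.0800 m/s

388.0800 m/s


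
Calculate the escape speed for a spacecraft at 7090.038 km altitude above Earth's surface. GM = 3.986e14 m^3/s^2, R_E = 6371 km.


r = 6371.0 + 7090.038 = 13461.0380 km = 1.3461038e+07 m
v_esc = sqrt(2*mu/r) = sqrt(2*3.986e14 / 1.3461038e+07)
v_esc = 7695.6334 m/s = 7.6956 km/s

7.6956 km/s


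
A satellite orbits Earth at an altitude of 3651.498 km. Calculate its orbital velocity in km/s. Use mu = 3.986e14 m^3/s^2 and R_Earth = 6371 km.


r = R_E + alt = 6371.0 + 3651.498 = 10022.4980 km = 1.0022498e+07 m
v = sqrt(mu/r) = sqrt(3.986e14 / 1.0022498e+07) = 6306.3876 m/s = 6.3064 km/s

6.3064 km/s


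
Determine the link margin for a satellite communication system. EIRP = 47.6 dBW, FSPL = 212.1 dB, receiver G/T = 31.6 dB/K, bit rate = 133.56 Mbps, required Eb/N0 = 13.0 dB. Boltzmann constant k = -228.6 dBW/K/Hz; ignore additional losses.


C/N0 = EIRP - FSPL + G/T - k = 47.6 - 212.1 + 31.6 - (-228.6)
C/N0 = 95.7000 dB-Hz
R_b = 133.56 Mbps = 1.3356e+08 bps -> 10*log10(R_b) = 81.2568 dB-Hz
Eb/N0 = C/N0 - 10*log10(R_b) = 95.7000 - 81.2568 = 14.4432 dB
Margin = Eb/N0 - Eb/N0_req = 14.4432 - 13.0 = 1.4432 dB (link closes)

1.4432 dB


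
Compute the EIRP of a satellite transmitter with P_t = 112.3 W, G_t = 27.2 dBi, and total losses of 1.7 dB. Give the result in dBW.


Pt = 112.3 W = 20.5038 dBW
EIRP = Pt_dBW + Gt - losses = 20.5038 + 27.2 - 1.7 = 46.0038 dBW

46.0038 dBW


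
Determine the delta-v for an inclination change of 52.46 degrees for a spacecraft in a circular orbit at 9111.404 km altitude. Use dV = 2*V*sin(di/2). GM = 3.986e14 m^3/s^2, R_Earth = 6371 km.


r = 15482.4040 km = 1.5482404e+07 m
V = sqrt(mu/r) = 5073.9882 m/s
di = 52.46 deg = 0.9155997 rad
dV = 2*V*sin(di/2) = 2*5073.9882*sin(0.4577999)
dV = 4485.1579 m/s = 4.4852 km/s

4.4852 km/s


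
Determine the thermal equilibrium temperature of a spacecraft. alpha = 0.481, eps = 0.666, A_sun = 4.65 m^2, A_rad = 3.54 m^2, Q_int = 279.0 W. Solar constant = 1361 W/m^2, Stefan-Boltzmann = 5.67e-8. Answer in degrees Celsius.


Numerator = alpha*S*A_sun + Q_int = 0.481*1361*4.65 + 279.0 = 3323.0806 W
Denominator = eps*sigma*A_rad = 0.666*5.67e-8*3.54 = 1.3367819e-07 W/K^4
T^4 = 2.485881e+10 K^4
T = 397.0727 K = 123.9227 C

123.9227 degrees Celsius


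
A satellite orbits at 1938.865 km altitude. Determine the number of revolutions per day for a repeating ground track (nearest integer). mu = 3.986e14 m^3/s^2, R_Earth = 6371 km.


r = 8.309865e+06 m
T = 2*pi*sqrt(r^3/mu) = 7538.7992 s = 125.6467 min
revs/day = 1440 / 125.6467 = 11.4607
Rounded: 11 revolutions per day

11 revolutions per day


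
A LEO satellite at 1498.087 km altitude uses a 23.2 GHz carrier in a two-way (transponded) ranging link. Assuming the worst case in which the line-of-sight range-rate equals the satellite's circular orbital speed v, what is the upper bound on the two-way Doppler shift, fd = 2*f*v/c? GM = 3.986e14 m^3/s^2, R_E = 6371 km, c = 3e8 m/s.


r = 7.869087e+06 m
v = sqrt(mu/r) = 7117.1558 m/s (worst-case radial velocity)
f = 23.2 GHz = 2.32e+10 Hz
fd = 2*f*v/c = 2*2.32e+10*7117.1558/3.0e+08
fd = 1.1007868e+06 Hz

1.1008e+06 Hz


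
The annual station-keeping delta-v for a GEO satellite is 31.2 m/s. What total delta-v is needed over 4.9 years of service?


dV = rate * years = 31.2 * 4.9
dV = 152.8800 m/s

152.8800 m/s


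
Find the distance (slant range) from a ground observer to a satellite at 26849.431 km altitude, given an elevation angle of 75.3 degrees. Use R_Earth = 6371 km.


h = 26849.431 km, el = 75.3 deg
d = -R_E*sin(el) + sqrt((R_E*sin(el))^2 + 2*R_E*h + h^2)
d = -6371.0000*sin(1.3142) + sqrt((6371.0000*0.9672678)^2 + 2*6371.0000*26849.431 + 26849.431^2)
d = 27018.6062 km

27018.6062 km


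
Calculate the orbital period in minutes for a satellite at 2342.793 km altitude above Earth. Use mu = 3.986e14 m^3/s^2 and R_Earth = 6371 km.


r = 8713.7930 km = 8.713793e+06 m
T = 2*pi*sqrt(r^3/mu) = 2*pi*sqrt(6.6163994e+20 / 3.986e14)
T = 8095.0974 s = 134.9183 min

134.9183 minutes


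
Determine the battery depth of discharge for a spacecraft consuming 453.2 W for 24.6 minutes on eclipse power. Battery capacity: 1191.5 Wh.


E_used = P * t / 60 = 453.2 * 24.6 / 60 = 185.8120 Wh
DOD = E_used / E_total * 100 = 185.8120 / 1191.5 * 100
DOD = 15.5948 %

15.5948 %


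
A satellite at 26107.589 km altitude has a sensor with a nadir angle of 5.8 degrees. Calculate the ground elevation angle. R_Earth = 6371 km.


r = R_E + alt = 32478.5890 km
Law of sines in the satellite / Earth-center / ground-point triangle:
  sin(nadir)/R_E = sin(90 + el)/r  =>  cos(el) = (r/R_E)*sin(nadir)
cos(el) = (32478.5890 / 6371.0000) * sin(5.8 deg) = 0.5151728
el = arccos(0.5151728) = 58.9910 deg
(Earth-central angle = 90 - nadir - el = 25.2090 deg)

58.9910 degrees


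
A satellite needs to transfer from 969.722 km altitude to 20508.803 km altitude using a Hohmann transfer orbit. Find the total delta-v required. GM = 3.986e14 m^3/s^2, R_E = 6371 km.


r1 = 7340.7220 km = 7.340722e+06 m
r2 = 26879.8030 km = 2.6879803e+07 m
dv1 = sqrt(mu/r1)*(sqrt(2*r2/(r1+r2)) - 1) = 1867.1586 m/s
dv2 = sqrt(mu/r2)*(1 - sqrt(2*r1/(r1+r2))) = 1328.5416 m/s
total dv = |dv1| + |dv2| = 1867.1586 + 1328.5416 = 3195.7002 m/s = 3.1957 km/s

3.1957 km/s


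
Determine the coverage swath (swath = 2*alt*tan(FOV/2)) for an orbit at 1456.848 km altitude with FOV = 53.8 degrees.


FOV = 53.8 deg = 0.9389871 rad
swath = 2 * alt * tan(FOV/2) = 2 * 1456.848 * tan(0.4694936)
swath = 2 * 1456.848 * 0.507329
swath = 1478.2023 km

1478.2023 km


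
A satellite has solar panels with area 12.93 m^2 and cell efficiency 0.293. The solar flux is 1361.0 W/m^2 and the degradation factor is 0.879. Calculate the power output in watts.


P = area * eta * S * degradation
P = 12.93 * 0.293 * 1361.0 * 0.879
P = 4532.2426 W

4532.2426 W


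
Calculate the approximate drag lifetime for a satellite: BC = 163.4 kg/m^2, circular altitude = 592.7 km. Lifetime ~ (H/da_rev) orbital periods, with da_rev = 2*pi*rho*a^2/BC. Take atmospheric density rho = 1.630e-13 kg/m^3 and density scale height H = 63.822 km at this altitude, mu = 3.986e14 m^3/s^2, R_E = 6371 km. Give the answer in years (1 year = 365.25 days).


a = R_E + alt = 6963.7000 km = 6.9637e+06 m
da_rev = 2*pi*rho*a^2/BC = 2*pi*1.630e-13*(6.9637e+06)^2/163.4 = 0.303945366 m per revolution
N = H/da_rev = 63822.0000 m / 0.303945366 m = 209978.5260 revolutions
P = 2*pi*sqrt(a^3/mu) = 5783.2411 s
lifetime = N*P = 209978.5260 * 5783.2411 = 1.2143564e+09 s = 14055.0515 days
years = 14055.0515 / 365.25 = 38.4806 years

38.4806 years


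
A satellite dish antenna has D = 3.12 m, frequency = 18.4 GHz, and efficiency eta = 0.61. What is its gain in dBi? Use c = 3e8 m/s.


lambda = c/f = 3e8 / 1.84e+10 = 0.01630435 m
G = eta*(pi*D/lambda)^2 = 0.61*(pi*3.12/0.01630435)^2
G = 220461.0670 (linear)
G = 10*log10(220461.0670) = 53.4333 dBi

53.4333 dBi


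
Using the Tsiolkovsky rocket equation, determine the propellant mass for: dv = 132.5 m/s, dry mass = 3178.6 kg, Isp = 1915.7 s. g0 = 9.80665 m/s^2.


ve = Isp * g0 = 1915.7 * 9.80665 = 18786.599405 m/s
mass ratio = exp(dv/ve) = exp(132.5/18786.599405) = 1.00707783
m_prop = m_dry * (mr - 1) = 3178.6 * (1.00707783 - 1)
m_prop = 22.4976 kg

22.4976 kg


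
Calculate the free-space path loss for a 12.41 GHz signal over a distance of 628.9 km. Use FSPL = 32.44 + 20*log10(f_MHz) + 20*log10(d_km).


f = 12.41 GHz = 12410.0000 MHz
d = 628.9 km
FSPL = 32.44 + 20*log10(12410.0000) + 20*log10(628.9)
FSPL = 32.44 + 81.8754 + 55.9716
FSPL = 170.2871 dB

170.2871 dB


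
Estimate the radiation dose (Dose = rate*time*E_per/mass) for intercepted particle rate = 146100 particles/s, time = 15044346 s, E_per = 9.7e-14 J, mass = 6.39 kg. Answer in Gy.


Total energy deposited = rate * time * E_per
  = 146100 * 15044346 * 9.7e-14 = 0.213204 J
Dose = E_total / mass = 0.213204 / 6.39
Dose = 0.03336525 Gy

0.0334 Gy


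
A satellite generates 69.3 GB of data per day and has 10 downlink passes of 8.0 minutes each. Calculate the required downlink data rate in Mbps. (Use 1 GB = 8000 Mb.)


total contact time = 10 * 8.0 * 60 = 4800.0000 s
data = 69.3 GB = 554400.0000 Mb
rate = 554400.0000 / 4800.0000 = 115.5000 Mbps

115.5000 Mbps


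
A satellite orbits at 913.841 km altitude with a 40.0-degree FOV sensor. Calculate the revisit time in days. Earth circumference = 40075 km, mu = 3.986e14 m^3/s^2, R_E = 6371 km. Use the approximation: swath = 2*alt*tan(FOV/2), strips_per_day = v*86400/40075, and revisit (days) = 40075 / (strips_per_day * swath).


swath = 2*913.841*tan(0.3490659) = 665.2218 km
v = sqrt(mu/r) = 7397.0509 m/s = 7.3971 km/s
strips/day = v*86400/40075 = 7.3971*86400/40075 = 15.9477
coverage/day = strips * swath = 15.9477 * 665.2218 = 10608.7771 km
revisit = 40075 / 10608.7771 = 3.7775 days

3.7775 days


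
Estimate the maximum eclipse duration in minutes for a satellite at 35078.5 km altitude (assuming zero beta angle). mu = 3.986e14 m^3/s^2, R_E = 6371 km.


r = 41449.5000 km
T = 1399.7127 min
Eclipse fraction = arcsin(R_E/r)/pi = arcsin(6371.0000/41449.5000)/pi
= arcsin(0.1537051)/pi = 0.04912058
Eclipse duration = 0.04912058 * 1399.7127 = 68.7547 min

68.7547 minutes


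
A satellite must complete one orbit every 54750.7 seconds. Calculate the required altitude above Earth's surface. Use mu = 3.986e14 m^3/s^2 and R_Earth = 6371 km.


T = 54750.7 s
r = (mu*T^2/(4*pi^2))^(1/3) = (3.986e14 * 54750.7^2 / (4*pi^2))^(1/3)
r = 3.1163936e+07 m = 31163.9360 km
alt = r - R_E = 31163.9360 - 6371 = 24792.9360 km

24792.9360 km
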